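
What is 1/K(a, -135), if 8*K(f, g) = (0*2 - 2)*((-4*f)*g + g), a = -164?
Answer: 4/88695 ≈ 4.5098e-5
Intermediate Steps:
K(f, g) = -g/4 + f*g (K(f, g) = ((0*2 - 2)*((-4*f)*g + g))/8 = ((0 - 2)*(-4*f*g + g))/8 = (-2*(g - 4*f*g))/8 = (-2*g + 8*f*g)/8 = -g/4 + f*g)
1/K(a, -135) = 1/(-135*(-¼ - 164)) = 1/(-135*(-657/4)) = 1/(88695/4) = 4/88695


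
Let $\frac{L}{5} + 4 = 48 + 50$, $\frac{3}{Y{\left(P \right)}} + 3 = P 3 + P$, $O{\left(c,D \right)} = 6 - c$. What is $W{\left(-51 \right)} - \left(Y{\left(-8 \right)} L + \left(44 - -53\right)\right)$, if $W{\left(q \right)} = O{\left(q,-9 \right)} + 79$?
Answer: $\frac{555}{7} \approx 79.286$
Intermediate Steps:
$Y{\left(P \right)} = \frac{3}{-3 + 4 P}$ ($Y{\left(P \right)} = \frac{3}{-3 + \left(P 3 + P\right)} = \frac{3}{-3 + \left(3 P + P\right)} = \frac{3}{-3 + 4 P}$)
$W{\left(q \right)} = 85 - q$ ($W{\left(q \right)} = \left(6 - q\right) + 79 = 85 - q$)
$L = 470$ ($L = -20 + 5 \left(48 + 50\right) = -20 + 5 \cdot 98 = -20 + 490 = 470$)
$W{\left(-51 \right)} - \left(Y{\left(-8 \right)} L + \left(44 - -53\right)\right) = \left(85 - -51\right) - \left(\frac{3}{-3 + 4 \left(-8\right)} 470 + \left(44 - -53\right)\right) = \left(85 + 51\right) - \left(\frac{3}{-3 - 32} \cdot 470 + \left(44 + 53\right)\right) = 136 - \left(\frac{3}{-35} \cdot 470 + 97\right) = 136 - \left(3 \left(- \frac{1}{35}\right) 470 + 97\right) = 136 - \left(\left(- \frac{3}{35}\right) 470 + 97\right) = 136 - \left(- \frac{282}{7} + 97\right) = 136 - \frac{397}{7} = \frac{555}{7}$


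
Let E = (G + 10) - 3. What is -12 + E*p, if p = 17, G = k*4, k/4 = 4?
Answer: 1195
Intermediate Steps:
k = 16 (k = 4*4 = 16)
G = 64 (G = 16*4 = 64)
E = 71 (E = (64 + 10) - 3 = 74 - 3 = 71)
-12 + E*p = -12 + 71*17 = -12 + 1207 = 1195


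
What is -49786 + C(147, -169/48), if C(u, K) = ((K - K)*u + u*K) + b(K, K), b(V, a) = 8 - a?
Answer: -1207009/24 ≈ -50292.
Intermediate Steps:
C(u, K) = 8 - K + K*u (C(u, K) = ((K - K)*u + u*K) + (8 - K) = (0*u + K*u) + (8 - K) = (0 + K*u) + (8 - K) = K*u + (8 - K) = 8 - K + K*u)
-49786 + C(147, -169/48) = -49786 + (8 - (-169)/48 - 169/48*147) = -49786 + (8 - (-169)/48 - 169*1/48*147) = -49786 + (8 - 1*(-169/48) - 169/48*147) = -49786 + (8 + 169/48 - 8281/16) = -49786 - 12145/24 = -1207009/24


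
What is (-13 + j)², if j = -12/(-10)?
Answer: 3481/25 ≈ 139.24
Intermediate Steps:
j = 6/5 (j = -12*(-⅒) = 6/5 ≈ 1.2000)
(-13 + j)² = (-13 + 6/5)² = (-59/5)² = 3481/25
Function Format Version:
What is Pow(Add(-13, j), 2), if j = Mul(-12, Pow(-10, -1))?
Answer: Rational(3481, 25) ≈ 139.24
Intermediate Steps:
j = Rational(6, 5) (j = Mul(-12, Rational(-1, 10)) = Rational(6, 5) ≈ 1.2000)
Pow(Add(-13, j), 2) = Pow(Add(-13, Rational(6, 5)), 2) = Pow(Rational(-59, 5), 2) = Rational(3481, 25)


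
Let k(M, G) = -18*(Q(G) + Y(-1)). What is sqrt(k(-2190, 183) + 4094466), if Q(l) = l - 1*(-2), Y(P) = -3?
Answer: sqrt(4091190) ≈ 2022.7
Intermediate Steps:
Q(l) = 2 + l (Q(l) = l + 2 = 2 + l)
k(M, G) = 18 - 18*G (k(M, G) = -18*((2 + G) - 3) = -18*(-1 + G) = 18 - 18*G)
sqrt(k(-2190, 183) + 4094466) = sqrt((18 - 18*183) + 4094466) = sqrt((18 - 3294) + 4094466) = sqrt(-3276 + 4094466) = sqrt(4091190)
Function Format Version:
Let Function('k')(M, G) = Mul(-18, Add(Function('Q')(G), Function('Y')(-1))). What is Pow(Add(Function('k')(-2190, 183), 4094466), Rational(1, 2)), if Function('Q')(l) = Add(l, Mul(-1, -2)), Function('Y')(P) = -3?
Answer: Pow(4091190, Rational(1, 2)) ≈ 2022.7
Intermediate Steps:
Function('Q')(l) = Add(2, l) (Function('Q')(l) = Add(l, 2) = Add(2, l))
Function('k')(M, G) = Add(18, Mul(-18, G)) (Function('k')(M, G) = Mul(-18, Add(Add(2, G), -3)) = Mul(-18, Add(-1, G)) = Add(18, Mul(-18, G)))
Pow(Add(Function('k')(-2190, 183), 4094466), Rational(1, 2)) = Pow(Add(Add(18, Mul(-18, 183)), 4094466), Rational(1, 2)) = Pow(Add(Add(18, -3294), 4094466), Rational(1, 2)) = Pow(Add(-3276, 4094466), Rational(1, 2)) = Pow(4091190, Rational(1, 2))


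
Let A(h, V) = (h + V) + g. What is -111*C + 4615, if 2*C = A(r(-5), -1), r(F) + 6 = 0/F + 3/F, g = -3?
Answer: 52033/10 ≈ 5203.3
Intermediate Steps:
r(F) = -6 + 3/F (r(F) = -6 + (0/F + 3/F) = -6 + (0 + 3/F) = -6 + 3/F)
A(h, V) = -3 + V + h (A(h, V) = (h + V) - 3 = (V + h) - 3 = -3 + V + h)
C = -53/10 (C = (-3 - 1 + (-6 + 3/(-5)))/2 = (-3 - 1 + (-6 + 3*(-1/5)))/2 = (-3 - 1 + (-6 - 3/5))/2 = (-3 - 1 - 33/5)/2 = (1/2)*(-53/5) = -53/10 ≈ -5.3000)
-111*C + 4615 = -111*(-53/10) + 4615 = 5883/10 + 4615 = 52033/10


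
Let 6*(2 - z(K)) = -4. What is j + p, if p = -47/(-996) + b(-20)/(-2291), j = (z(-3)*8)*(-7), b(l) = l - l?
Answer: -49563/332 ≈ -149.29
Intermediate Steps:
b(l) = 0
z(K) = 8/3 (z(K) = 2 - ⅙*(-4) = 2 + ⅔ = 8/3)
j = -448/3 (j = ((8/3)*8)*(-7) = (64/3)*(-7) = -448/3 ≈ -149.33)
p = 47/996 (p = -47/(-996) + 0/(-2291) = -47*(-1/996) + 0*(-1/2291) = 47/996 + 0 = 47/996 ≈ 0.047189)
j + p = -448/3 + 47/996 = -49563/332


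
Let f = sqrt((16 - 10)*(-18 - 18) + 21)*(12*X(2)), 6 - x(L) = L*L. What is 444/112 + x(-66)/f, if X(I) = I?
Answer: 111/28 + 145*I*sqrt(195)/156 ≈ 3.9643 + 12.98*I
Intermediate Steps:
x(L) = 6 - L**2 (x(L) = 6 - L*L = 6 - L**2)
f = 24*I*sqrt(195) (f = sqrt((16 - 10)*(-18 - 18) + 21)*(12*2) = sqrt(6*(-36) + 21)*24 = sqrt(-216 + 21)*24 = sqrt(-195)*24 = (I*sqrt(195))*24 = 24*I*sqrt(195) ≈ 335.14*I)
444/112 + x(-66)/f = 444/112 + (6 - 1*(-66)**2)/((24*I*sqrt(195))) = 444*(1/112) + (6 - 1*4356)*(-I*sqrt(195)/4680) = 111/28 + (6 - 4356)*(-I*sqrt(195)/4680) = 111/28 - (-145)*I*sqrt(195)/156 = 111/28 + 145*I*sqrt(195)/156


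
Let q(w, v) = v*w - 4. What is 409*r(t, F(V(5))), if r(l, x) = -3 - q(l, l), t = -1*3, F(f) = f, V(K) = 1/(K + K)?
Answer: -3272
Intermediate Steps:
V(K) = 1/(2*K)
q(w, v) = -4 + v*w
t = -3
r(l, x) = 1 - l² (r(l, x) = -3 - (-4 + l*l) = -3 - (-4 + l²) = -3 + (4 - l²) = 1 - l²)
409*r(t, F(V(5))) = 409*(1 - 1*(-3)²) = 409*(1 - 1*9) = 409*(1 - 9) = 409*(-8) = -3272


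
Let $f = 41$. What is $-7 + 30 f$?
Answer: $1223$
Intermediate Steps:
$-7 + 30 f = -7 + 30 \cdot 41 = -7 + 1230 = 1223$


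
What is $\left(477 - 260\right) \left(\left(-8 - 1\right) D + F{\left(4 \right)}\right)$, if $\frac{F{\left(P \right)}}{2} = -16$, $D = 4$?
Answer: $-14756$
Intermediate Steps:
$F{\left(P \right)} = -32$ ($F{\left(P \right)} = 2 \left(-16\right) = -32$)
$\left(477 - 260\right) \left(\left(-8 - 1\right) D + F{\left(4 \right)}\right) = \left(477 - 260\right) \left(\left(-8 - 1\right) 4 - 32\right) = 217 \left(\left(-9\right) 4 - 32\right) = 217 \left(-36 - 32\right) = 217 \left(-68\right) = -14756$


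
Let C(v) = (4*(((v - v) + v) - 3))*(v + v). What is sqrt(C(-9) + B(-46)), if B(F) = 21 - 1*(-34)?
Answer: sqrt(919) ≈ 30.315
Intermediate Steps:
B(F) = 55 (B(F) = 21 + 34 = 55)
C(v) = 2*v*(-12 + 4*v) (C(v) = (4*((0 + v) - 3))*(2*v) = (4*(v - 3))*(2*v) = (4*(-3 + v))*(2*v) = (-12 + 4*v)*(2*v) = 2*v*(-12 + 4*v))
sqrt(C(-9) + B(-46)) = sqrt(8*(-9)*(-3 - 9) + 55) = sqrt(8*(-9)*(-12) + 55) = sqrt(864 + 55) = sqrt(919)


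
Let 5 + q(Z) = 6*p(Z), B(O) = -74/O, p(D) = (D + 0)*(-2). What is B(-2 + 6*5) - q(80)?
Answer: 13473/14 ≈ 962.36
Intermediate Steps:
p(D) = -2*D (p(D) = D*(-2) = -2*D)
q(Z) = -5 - 12*Z (q(Z) = -5 + 6*(-2*Z) = -5 - 12*Z)
B(-2 + 6*5) - q(80) = -74/(-2 + 6*5) - (-5 - 12*80) = -74/(-2 + 30) - (-5 - 960) = -74/28 - 1*(-965) = -74*1/28 + 965 = -37/14 + 965 = 13473/14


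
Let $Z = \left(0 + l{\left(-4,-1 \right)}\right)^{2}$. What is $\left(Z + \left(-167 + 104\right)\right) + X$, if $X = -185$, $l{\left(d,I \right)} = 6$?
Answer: $-212$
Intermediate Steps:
$Z = 36$ ($Z = \left(0 + 6\right)^{2} = 6^{2} = 36$)
$\left(Z + \left(-167 + 104\right)\right) + X = \left(36 + \left(-167 + 104\right)\right) - 185 = \left(36 - 63\right) - 185 = -27 - 185 = -212$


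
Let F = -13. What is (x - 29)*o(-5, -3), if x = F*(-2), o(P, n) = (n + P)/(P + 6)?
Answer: 24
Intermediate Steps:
o(P, n) = (P + n)/(6 + P)
x = 26 (x = -13*(-2) = 26)
(x - 29)*o(-5, -3) = (26 - 29)*((-5 - 3)/(6 - 5)) = -3*(-8)/1 = -3*(-8) = 24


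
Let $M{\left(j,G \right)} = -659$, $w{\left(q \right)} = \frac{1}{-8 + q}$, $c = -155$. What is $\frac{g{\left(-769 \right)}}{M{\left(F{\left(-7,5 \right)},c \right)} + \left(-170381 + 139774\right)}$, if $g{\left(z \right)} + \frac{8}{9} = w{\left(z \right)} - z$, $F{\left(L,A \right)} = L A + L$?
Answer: $- \frac{895232}{36440523} \approx -0.024567$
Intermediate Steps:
$F{\left(L,A \right)} = L + A L$ ($F{\left(L,A \right)} = A L + L = L + A L$)
$g{\left(z \right)} = - \frac{8}{9} + \frac{1}{-8 + z} - z$ ($g{\left(z \right)} = - \frac{8}{9} - \left(z - \frac{1}{-8 + z}\right) = - \frac{8}{9} + \frac{1}{-8 + z} - z$)
$\frac{g{\left(-769 \right)}}{M{\left(F{\left(-7,5 \right)},c \right)} + \left(-170381 + 139774\right)} = \frac{\frac{1}{9} \frac{1}{-8 - 769} \left(73 - 9 \left(-769\right)^{2} + 64 \left(-769\right)\right)}{-659 + \left(-170381 + 139774\right)} = \frac{\frac{1}{9} \frac{1}{-777} \left(73 - 5322249 - 49216\right)}{-659 - 30607} = \frac{\frac{1}{9} \left(- \frac{1}{777}\right) \left(73 - 5322249 - 49216\right)}{-31266} = \frac{1}{9} \left(- \frac{1}{777}\right) \left(-5371392\right) \left(- \frac{1}{31266}\right) = \frac{1790464}{2331} \left(- \frac{1}{31266}\right) = - \frac{895232}{36440523}$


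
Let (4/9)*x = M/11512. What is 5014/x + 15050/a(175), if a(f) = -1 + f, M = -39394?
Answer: -2903167969/5140917 ≈ -564.72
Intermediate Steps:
x = -177273/23024 (x = 9*(-39394/11512)/4 = 9*(-39394*1/11512)/4 = (9/4)*(-19697/5756) = -177273/23024 ≈ -7.6995)
5014/x + 15050/a(175) = 5014/(-177273/23024) + 15050/(-1 + 175) = 5014*(-23024/177273) + 15050/174 = -115442336/177273 + 15050*(1/174) = -115442336/177273 + 7525/87 = -2903167969/5140917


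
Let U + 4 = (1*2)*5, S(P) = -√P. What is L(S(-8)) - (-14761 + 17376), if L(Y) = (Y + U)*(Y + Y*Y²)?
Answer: -2559 + 84*I*√2 ≈ -2559.0 + 118.79*I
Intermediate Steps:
U = 6 (U = -4 + (1*2)*5 = -4 + 2*5 = -4 + 10 = 6)
L(Y) = (6 + Y)*(Y + Y³) (L(Y) = (Y + 6)*(Y + Y*Y²) = (6 + Y)*(Y + Y³))
L(S(-8)) - (-14761 + 17376) = (-√(-8))*(6 - √(-8) + (-√(-8))³ + 6*(-√(-8))²) - (-14761 + 17376) = (-2*I*√2)*(6 - 2*I*√2 + (-2*I*√2)³ + 6*(-2*I*√2)²) - 1*2615 = (-2*I*√2)*(6 - 2*I*√2 + (-2*I*√2)³ + 6*(-2*I*√2)²) - 2615 = (-2*I*√2)*(6 - 2*I*√2 + 16*I*√2 + 6*(-8)) - 2615 = (-2*I*√2)*(6 - 2*I*√2 + 16*I*√2 - 48) - 2615 = (-2*I*√2)*(-42 + 14*I*√2) - 2615 = -2*I*√2*(-42 + 14*I*√2) - 2615 = -2615 - 2*I*√2*(-42 + 14*I*√2)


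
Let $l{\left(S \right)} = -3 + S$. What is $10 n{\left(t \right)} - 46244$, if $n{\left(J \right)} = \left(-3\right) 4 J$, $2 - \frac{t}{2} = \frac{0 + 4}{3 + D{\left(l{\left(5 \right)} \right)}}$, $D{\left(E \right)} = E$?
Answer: $-46532$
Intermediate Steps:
$t = \frac{12}{5}$ ($t = 4 - 2 \frac{0 + 4}{3 + \left(-3 + 5\right)} = 4 - 2 \frac{4}{3 + 2} = 4 - 2 \cdot \frac{4}{5} = 4 - 2 \cdot 4 \cdot \frac{1}{5} = 4 - \frac{8}{5} = \frac{12}{5} \approx 2.4$)
$n{\left(J \right)} = - 12 J$
$10 n{\left(t \right)} - 46244 = 10 \left(\left(-12\right) \frac{12}{5}\right) - 46244 = 10 \left(- \frac{144}{5}\right) - 46244 = -288 - 46244 = -46532$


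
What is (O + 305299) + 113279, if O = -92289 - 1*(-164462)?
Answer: 490751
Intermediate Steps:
O = 72173 (O = -92289 + 164462 = 72173)
(O + 305299) + 113279 = (72173 + 305299) + 113279 = 377472 + 113279 = 490751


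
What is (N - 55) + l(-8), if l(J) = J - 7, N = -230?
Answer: -300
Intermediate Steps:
l(J) = -7 + J
(N - 55) + l(-8) = (-230 - 55) + (-7 - 8) = -285 - 15 = -300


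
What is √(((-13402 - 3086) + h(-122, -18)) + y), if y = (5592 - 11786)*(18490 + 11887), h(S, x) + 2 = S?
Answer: 5*I*√7526870 ≈ 13718.0*I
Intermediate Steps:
h(S, x) = -2 + S
y = -188155138 (y = -6194*30377 = -188155138)
√(((-13402 - 3086) + h(-122, -18)) + y) = √(((-13402 - 3086) + (-2 - 122)) - 188155138) = √((-16488 - 124) - 188155138) = √(-16612 - 188155138) = √(-188171750) = 5*I*√7526870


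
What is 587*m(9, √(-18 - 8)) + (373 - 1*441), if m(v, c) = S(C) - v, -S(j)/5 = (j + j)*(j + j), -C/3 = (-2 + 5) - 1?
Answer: -427991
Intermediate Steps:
C = -6 (C = -3*((-2 + 5) - 1) = -3*(3 - 1) = -3*2 = -6)
S(j) = -20*j² (S(j) = -5*(j + j)*(j + j) = -5*2*j*2*j = -20*j²)
m(v, c) = -720 - v (m(v, c) = -20*(-6)² - v = -20*36 - v = -720 - v)
587*m(9, √(-18 - 8)) + (373 - 1*441) = 587*(-720 - 1*9) + (373 - 1*441) = 587*(-720 - 9) + (373 - 441) = 587*(-729) - 68 = -427923 - 68 = -427991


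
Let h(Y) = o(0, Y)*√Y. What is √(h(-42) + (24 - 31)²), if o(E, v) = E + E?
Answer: 7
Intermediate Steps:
o(E, v) = 2*E
h(Y) = 0 (h(Y) = (2*0)*√Y = 0*√Y = 0)
√(h(-42) + (24 - 31)²) = √(0 + (24 - 31)²) = √(0 + (-7)²) = √(0 + 49) = √49 = 7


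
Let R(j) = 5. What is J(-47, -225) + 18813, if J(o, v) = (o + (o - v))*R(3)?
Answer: 19468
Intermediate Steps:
J(o, v) = -5*v + 10*o (J(o, v) = (o + (o - v))*5 = (-v + 2*o)*5 = -5*v + 10*o)
J(-47, -225) + 18813 = (-5*(-225) + 10*(-47)) + 18813 = (1125 - 470) + 18813 = 655 + 18813 = 19468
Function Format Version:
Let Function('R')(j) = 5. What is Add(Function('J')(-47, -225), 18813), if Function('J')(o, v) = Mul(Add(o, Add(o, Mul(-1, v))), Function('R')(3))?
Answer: 19468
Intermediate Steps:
Function('J')(o, v) = Add(Mul(-5, v), Mul(10, o)) (Function('J')(o, v) = Mul(Add(o, Add(o, Mul(-1, v))), 5) = Mul(Add(Mul(-1, v), Mul(2, o)), 5) = Add(Mul(-5, v), Mul(10, o)))
Add(Function('J')(-47, -225), 18813) = Add(Add(Mul(-5, -225), Mul(10, -47)), 18813) = Add(Add(1125, -470), 18813) = Add(655, 18813) = 19468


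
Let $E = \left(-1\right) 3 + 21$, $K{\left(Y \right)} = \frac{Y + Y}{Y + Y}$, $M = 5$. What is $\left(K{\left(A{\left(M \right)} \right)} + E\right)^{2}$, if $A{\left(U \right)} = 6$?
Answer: $361$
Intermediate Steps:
$K{\left(Y \right)} = 1$ ($K{\left(Y \right)} = \frac{2 Y}{2 Y} = 2 Y \frac{1}{2 Y} = 1$)
$E = 18$ ($E = -3 + 21 = 18$)
$\left(K{\left(A{\left(M \right)} \right)} + E\right)^{2} = \left(1 + 18\right)^{2} = 19^{2} = 361$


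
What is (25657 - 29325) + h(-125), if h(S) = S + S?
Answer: -3918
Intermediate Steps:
h(S) = 2*S
(25657 - 29325) + h(-125) = (25657 - 29325) + 2*(-125) = -3668 - 250 = -3918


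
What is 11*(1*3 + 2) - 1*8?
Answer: 47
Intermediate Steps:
11*(1*3 + 2) - 1*8 = 11*(3 + 2) - 8 = 11*5 - 8 = 55 - 8 = 47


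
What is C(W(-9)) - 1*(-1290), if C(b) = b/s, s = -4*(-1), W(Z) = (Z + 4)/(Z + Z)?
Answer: 92885/72 ≈ 1290.1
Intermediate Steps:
W(Z) = (4 + Z)/(2*Z) (W(Z) = (4 + Z)/((2*Z)) = (4 + Z)*(1/(2*Z)) = (4 + Z)/(2*Z))
s = 4
C(b) = b/4
C(W(-9)) - 1*(-1290) = ((½)*(4 - 9)/(-9))/4 - 1*(-1290) = ((½)*(-⅑)*(-5))/4 + 1290 = (¼)*(5/18) + 1290 = 5/72 + 1290 = 92885/72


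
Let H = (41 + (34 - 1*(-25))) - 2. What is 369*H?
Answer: 36162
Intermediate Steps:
H = 98 (H = (41 + (34 + 25)) - 2 = (41 + 59) - 2 = 100 - 2 = 98)
369*H = 369*98 = 36162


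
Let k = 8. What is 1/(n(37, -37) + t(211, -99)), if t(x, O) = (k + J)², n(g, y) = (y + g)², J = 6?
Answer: 1/196 ≈ 0.0051020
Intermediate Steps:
n(g, y) = (g + y)²
t(x, O) = 196 (t(x, O) = (8 + 6)² = 14² = 196)
1/(n(37, -37) + t(211, -99)) = 1/((37 - 37)² + 196) = 1/(0² + 196) = 1/(0 + 196) = 1/196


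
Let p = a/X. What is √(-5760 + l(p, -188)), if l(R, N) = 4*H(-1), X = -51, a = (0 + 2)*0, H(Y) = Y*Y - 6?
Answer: 34*I*√5 ≈ 76.026*I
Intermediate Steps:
H(Y) = -6 + Y² (H(Y) = Y² - 6 = -6 + Y²)
a = 0 (a = 2*0 = 0)
p = 0 (p = 0/(-51) = 0*(-1/51) = 0)
l(R, N) = -20 (l(R, N) = 4*(-6 + (-1)²) = 4*(-6 + 1) = 4*(-5) = -20)
√(-5760 + l(p, -188)) = √(-5760 - 20) = √(-5780) = 34*I*√5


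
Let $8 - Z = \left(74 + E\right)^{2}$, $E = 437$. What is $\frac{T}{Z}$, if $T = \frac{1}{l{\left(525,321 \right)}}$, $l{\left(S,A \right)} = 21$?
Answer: $- \frac{1}{5483373} \approx -1.8237 \cdot 10^{-7}$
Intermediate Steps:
$Z = -261113$ ($Z = 8 - \left(74 + 437\right)^{2} = 8 - 511^{2} = 8 - 261121 = -261113$)
$T = \frac{1}{21} \approx 0.047619$
$\frac{T}{Z} = \frac{1}{21 \left(-261113\right)} = \frac{1}{21} \left(- \frac{1}{261113}\right) = - \frac{1}{5483373}$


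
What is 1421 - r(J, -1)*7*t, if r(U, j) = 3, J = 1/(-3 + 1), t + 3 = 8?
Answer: 1316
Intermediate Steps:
t = 5 (t = -3 + 8 = 5)
J = -½ (J = 1/(-2) = -½ ≈ -0.50000)
1421 - r(J, -1)*7*t = 1421 - 3*7*5 = 1421 - 21*5 = 1421 - 1*105 = 1421 - 105 = 1316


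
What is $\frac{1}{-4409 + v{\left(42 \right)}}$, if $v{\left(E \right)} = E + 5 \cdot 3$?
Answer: $- \frac{1}{4352} \approx -0.00022978$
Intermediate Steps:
$v{\left(E \right)} = 15 + E$ ($v{\left(E \right)} = E + 15 = 15 + E$)
$\frac{1}{-4409 + v{\left(42 \right)}} = \frac{1}{-4409 + \left(15 + 42\right)} = \frac{1}{-4409 + 57} = \frac{1}{-4352} = - \frac{1}{4352}$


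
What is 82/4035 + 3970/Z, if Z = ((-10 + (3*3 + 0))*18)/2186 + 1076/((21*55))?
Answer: 20222658349436/4703490555 ≈ 4299.5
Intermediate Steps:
Z = 1165673/1262415 (Z = ((-10 + (9 + 0))*18)*(1/2186) + 1076/1155 = ((-10 + 9)*18)*(1/2186) + 1076*(1/1155) = -1*18*(1/2186) + 1076/1155 = -18*1/2186 + 1076/1155 = -9/1093 + 1076/1155 = 1165673/1262415 ≈ 0.92337)
82/4035 + 3970/Z = 82/4035 + 3970/(1165673/1262415) = 82*(1/4035) + 3970*(1262415/1165673) = 82/4035 + 5011787550/1165673 = 20222658349436/4703490555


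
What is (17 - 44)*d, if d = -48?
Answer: 1296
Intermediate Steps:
(17 - 44)*d = (17 - 44)*(-48) = -27*(-48) = 1296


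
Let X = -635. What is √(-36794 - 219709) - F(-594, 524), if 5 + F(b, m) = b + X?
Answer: 1234 + I*√256503 ≈ 1234.0 + 506.46*I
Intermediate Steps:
F(b, m) = -640 + b (F(b, m) = -5 + (b - 635) = -5 + (-635 + b) = -640 + b)
√(-36794 - 219709) - F(-594, 524) = √(-36794 - 219709) - (-640 - 594) = √(-256503) - 1*(-1234) = I*√256503 + 1234 = 1234 + I*√256503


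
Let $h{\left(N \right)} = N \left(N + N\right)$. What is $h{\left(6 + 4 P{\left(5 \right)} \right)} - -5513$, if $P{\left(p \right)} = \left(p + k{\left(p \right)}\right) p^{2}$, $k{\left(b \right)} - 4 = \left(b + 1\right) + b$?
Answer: $8053585$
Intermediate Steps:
$k{\left(b \right)} = 5 + 2 b$ ($k{\left(b \right)} = 4 + \left(\left(b + 1\right) + b\right) = 4 + \left(\left(1 + b\right) + b\right) = 4 + \left(1 + 2 b\right) = 5 + 2 b$)
$P{\left(p \right)} = p^{2} \left(5 + 3 p\right)$ ($P{\left(p \right)} = \left(p + \left(5 + 2 p\right)\right) p^{2} = \left(5 + 3 p\right) p^{2} = p^{2} \left(5 + 3 p\right)$)
$h{\left(N \right)} = 2 N^{2}$ ($h{\left(N \right)} = N 2 N = 2 N^{2}$)
$h{\left(6 + 4 P{\left(5 \right)} \right)} - -5513 = 2 \left(6 + 4 \cdot 5^{2} \left(5 + 3 \cdot 5\right)\right)^{2} - -5513 = 2 \left(6 + 4 \cdot 25 \left(5 + 15\right)\right)^{2} + 5513 = 2 \left(6 + 4 \cdot 25 \cdot 20\right)^{2} + 5513 = 2 \left(6 + 4 \cdot 500\right)^{2} + 5513 = 2 \left(6 + 2000\right)^{2} + 5513 = 2 \cdot 2006^{2} + 5513 = 2 \cdot 4024036 + 5513 = 8048072 + 5513 = 8053585$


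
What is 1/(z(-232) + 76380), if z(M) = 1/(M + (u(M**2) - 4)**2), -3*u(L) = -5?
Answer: 2039/155738811 ≈ 1.3092e-5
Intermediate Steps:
u(L) = 5/3 (u(L) = -1/3*(-5) = 5/3)
z(M) = 1/(49/9 + M) (z(M) = 1/(M + (5/3 - 4)**2) = 1/(M + (-7/3)**2) = 1/(M + 49/9) = 1/(49/9 + M))
1/(z(-232) + 76380) = 1/(9/(49 + 9*(-232)) + 76380) = 1/(9/(49 - 2088) + 76380) = 1/(9/(-2039) + 76380) = 1/(9*(-1/2039) + 76380) = 1/(-9/2039 + 76380) = 1/(155738811/2039) = 2039/155738811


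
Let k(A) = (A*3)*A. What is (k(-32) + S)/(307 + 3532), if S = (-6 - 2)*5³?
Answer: 2072/3839 ≈ 0.53972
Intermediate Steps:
S = -1000 (S = -8*125 = -1000)
k(A) = 3*A² (k(A) = (3*A)*A = 3*A²)
(k(-32) + S)/(307 + 3532) = (3*(-32)² - 1000)/(307 + 3532) = (3*1024 - 1000)/3839 = (3072 - 1000)*(1/3839) = 2072*(1/3839) = 2072/3839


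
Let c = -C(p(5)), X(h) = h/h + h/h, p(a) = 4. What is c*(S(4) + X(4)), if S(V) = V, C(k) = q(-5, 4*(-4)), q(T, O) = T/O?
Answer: -15/8 ≈ -1.8750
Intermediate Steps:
C(k) = 5/16 (C(k) = -5/(4*(-4)) = -5/(-16) = -5*(-1/16) = 5/16)
X(h) = 2 (X(h) = 1 + 1 = 2)
c = -5/16 (c = -1*5/16 = -5/16 ≈ -0.31250)
c*(S(4) + X(4)) = -5*(4 + 2)/16 = -5/16*6 = -15/8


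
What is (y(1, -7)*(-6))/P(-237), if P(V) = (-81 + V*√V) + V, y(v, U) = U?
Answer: -1484/1490353 + 1106*I*√237/1490353 ≈ -0.00099574 + 0.011425*I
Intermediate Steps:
P(V) = -81 + V + V^(3/2) (P(V) = (-81 + V^(3/2)) + V = -81 + V + V^(3/2))
(y(1, -7)*(-6))/P(-237) = (-7*(-6))/(-81 - 237 + (-237)^(3/2)) = 42/(-81 - 237 - 237*I*√237) = 42/(-318 - 237*I*√237)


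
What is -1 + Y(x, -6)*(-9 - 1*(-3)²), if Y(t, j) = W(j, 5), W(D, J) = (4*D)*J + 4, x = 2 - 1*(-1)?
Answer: 2087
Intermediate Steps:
x = 3 (x = 2 + 1 = 3)
W(D, J) = 4 + 4*D*J (W(D, J) = 4*D*J + 4 = 4 + 4*D*J)
Y(t, j) = 4 + 20*j (Y(t, j) = 4 + 4*j*5 = 4 + 20*j)
-1 + Y(x, -6)*(-9 - 1*(-3)²) = -1 + (4 + 20*(-6))*(-9 - 1*(-3)²) = -1 + (4 - 120)*(-9 - 1*9) = -1 - 116*(-9 - 9) = -1 - 116*(-18) = -1 + 2088 = 2087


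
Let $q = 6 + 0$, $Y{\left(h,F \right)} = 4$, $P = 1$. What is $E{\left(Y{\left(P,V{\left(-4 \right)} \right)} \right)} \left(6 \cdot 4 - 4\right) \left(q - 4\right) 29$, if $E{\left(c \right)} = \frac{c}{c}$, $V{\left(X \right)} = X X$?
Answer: $1160$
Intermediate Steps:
$V{\left(X \right)} = X^{2}$
$E{\left(c \right)} = 1$
$q = 6$
$E{\left(Y{\left(P,V{\left(-4 \right)} \right)} \right)} \left(6 \cdot 4 - 4\right) \left(q - 4\right) 29 = 1 \left(6 \cdot 4 - 4\right) \left(6 - 4\right) 29 = 1 \left(24 - 4\right) 2 \cdot 29 = 1 \cdot 20 \cdot 2 \cdot 29 = 20 \cdot 2 \cdot 29 = 40 \cdot 29 = 1160$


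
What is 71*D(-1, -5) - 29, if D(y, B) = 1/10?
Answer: -219/10 ≈ -21.900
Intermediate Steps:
D(y, B) = ⅒
71*D(-1, -5) - 29 = 71*(⅒) - 29 = 71/10 - 29 = -219/10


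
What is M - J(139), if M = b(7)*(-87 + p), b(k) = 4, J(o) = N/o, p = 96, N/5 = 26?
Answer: 4874/139 ≈ 35.065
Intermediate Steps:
N = 130 (N = 5*26 = 130)
J(o) = 130/o
M = 36 (M = 4*(-87 + 96) = 4*9 = 36)
M - J(139) = 36 - 130/139 = 4874/139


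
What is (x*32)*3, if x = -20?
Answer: -1920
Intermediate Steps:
(x*32)*3 = -20*32*3 = -640*3 = -1920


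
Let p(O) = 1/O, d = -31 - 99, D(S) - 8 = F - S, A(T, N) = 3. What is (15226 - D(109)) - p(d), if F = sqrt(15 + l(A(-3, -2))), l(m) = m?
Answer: 1992511/130 - 3*sqrt(2) ≈ 15323.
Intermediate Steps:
F = 3*sqrt(2) (F = sqrt(15 + 3) = sqrt(18) = 3*sqrt(2) ≈ 4.2426)
D(S) = 8 - S + 3*sqrt(2) (D(S) = 8 + (3*sqrt(2) - S) = 8 + (-S + 3*sqrt(2)) = 8 - S + 3*sqrt(2))
d = -130
(15226 - D(109)) - p(d) = (15226 - (8 - 1*109 + 3*sqrt(2))) - 1/(-130) = (15226 - (8 - 109 + 3*sqrt(2))) - 1*(-1/130) = (15226 - (-101 + 3*sqrt(2))) + 1/130 = (15226 + (101 - 3*sqrt(2))) + 1/130 = (15327 - 3*sqrt(2)) + 1/130 = 1992511/130 - 3*sqrt(2)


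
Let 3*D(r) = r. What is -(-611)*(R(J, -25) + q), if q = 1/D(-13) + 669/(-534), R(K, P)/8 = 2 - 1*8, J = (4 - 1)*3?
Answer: -5381735/178 ≈ -30234.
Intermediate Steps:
J = 9 (J = 3*3 = 9)
D(r) = r/3
R(K, P) = -48 (R(K, P) = 8*(2 - 1*8) = 8*(2 - 8) = 8*(-6) = -48)
q = -3433/2314 (q = 1/((⅓)*(-13)) + 669/(-534) = 1/(-13/3) + 669*(-1/534) = 1*(-3/13) - 223/178 = -3/13 - 223/178 = -3433/2314 ≈ -1.4836)
-(-611)*(R(J, -25) + q) = -(-611)*(-48 - 3433/2314) = -(-611)*(-114505)/2314 = -1*5381735/178 = -5381735/178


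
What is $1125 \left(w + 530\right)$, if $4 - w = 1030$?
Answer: $-558000$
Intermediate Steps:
$w = -1026$ ($w = 4 - 1030 = -1026$)
$1125 \left(w + 530\right) = 1125 \left(-1026 + 530\right) = 1125 \left(-496\right) = -558000$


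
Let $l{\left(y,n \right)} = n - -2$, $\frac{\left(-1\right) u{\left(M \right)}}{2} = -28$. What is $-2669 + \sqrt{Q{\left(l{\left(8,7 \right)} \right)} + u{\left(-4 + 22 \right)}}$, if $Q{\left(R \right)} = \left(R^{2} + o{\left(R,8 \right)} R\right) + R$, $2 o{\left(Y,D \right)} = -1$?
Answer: $-2669 + \frac{\sqrt{566}}{2} \approx -2657.1$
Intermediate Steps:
$o{\left(Y,D \right)} = - \frac{1}{2}$ ($o{\left(Y,D \right)} = \frac{1}{2} \left(-1\right) = - \frac{1}{2}$)
$u{\left(M \right)} = 56$ ($u{\left(M \right)} = \left(-2\right) \left(-28\right) = 56$)
$l{\left(y,n \right)} = 2 + n$ ($l{\left(y,n \right)} = n + 2 = 2 + n$)
$Q{\left(R \right)} = R^{2} + \frac{R}{2}$ ($Q{\left(R \right)} = \left(R^{2} - \frac{R}{2}\right) + R = R^{2} + \frac{R}{2}$)
$-2669 + \sqrt{Q{\left(l{\left(8,7 \right)} \right)} + u{\left(-4 + 22 \right)}} = -2669 + \sqrt{\left(2 + 7\right) \left(\frac{1}{2} + \left(2 + 7\right)\right) + 56} = -2669 + \sqrt{9 \left(\frac{1}{2} + 9\right) + 56} = -2669 + \sqrt{9 \cdot \frac{19}{2} + 56} = -2669 + \sqrt{\frac{171}{2} + 56} = -2669 + \sqrt{\frac{283}{2}} = -2669 + \frac{\sqrt{566}}{2}$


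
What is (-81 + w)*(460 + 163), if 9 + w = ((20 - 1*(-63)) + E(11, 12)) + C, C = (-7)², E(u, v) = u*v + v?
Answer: 115878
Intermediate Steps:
E(u, v) = v + u*v
C = 49
w = 267 (w = -9 + (((20 - 1*(-63)) + 12*(1 + 11)) + 49) = -9 + (((20 + 63) + 12*12) + 49) = -9 + ((83 + 144) + 49) = -9 + (227 + 49) = -9 + 276 = 267)
(-81 + w)*(460 + 163) = (-81 + 267)*(460 + 163) = 186*623 = 115878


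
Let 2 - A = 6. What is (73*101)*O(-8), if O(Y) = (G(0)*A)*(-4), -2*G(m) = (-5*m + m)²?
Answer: 0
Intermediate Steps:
G(m) = -8*m² (G(m) = -(-5*m + m)²/2 = -16*m²/2 = -8*m²)
A = -4 (A = 2 - 1*6 = 2 - 6 = -4)
O(Y) = 0 (O(Y) = (-8*0²*(-4))*(-4) = (-8*0*(-4))*(-4) = (0*(-4))*(-4) = 0*(-4) = 0)
(73*101)*O(-8) = (73*101)*0 = 7373*0 = 0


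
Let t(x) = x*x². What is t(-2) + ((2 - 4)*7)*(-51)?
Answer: 706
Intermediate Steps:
t(x) = x³
t(-2) + ((2 - 4)*7)*(-51) = (-2)³ + ((2 - 4)*7)*(-51) = -8 - 2*7*(-51) = -8 - 14*(-51) = -8 + 714 = 706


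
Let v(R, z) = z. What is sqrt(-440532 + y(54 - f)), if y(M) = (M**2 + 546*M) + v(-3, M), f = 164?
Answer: I*sqrt(488602) ≈ 699.0*I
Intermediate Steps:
y(M) = M**2 + 547*M (y(M) = (M**2 + 546*M) + M = M**2 + 547*M)
sqrt(-440532 + y(54 - f)) = sqrt(-440532 + (54 - 1*164)*(547 + (54 - 1*164))) = sqrt(-440532 + (54 - 164)*(547 + (54 - 164))) = sqrt(-440532 - 110*(547 - 110)) = sqrt(-440532 - 110*437) = sqrt(-440532 - 48070) = sqrt(-488602) = I*sqrt(488602)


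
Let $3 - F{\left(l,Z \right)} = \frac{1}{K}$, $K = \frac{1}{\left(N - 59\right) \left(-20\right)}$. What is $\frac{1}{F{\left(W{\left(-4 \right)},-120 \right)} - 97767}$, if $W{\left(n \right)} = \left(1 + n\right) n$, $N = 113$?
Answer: $- \frac{1}{96684} \approx -1.0343 \cdot 10^{-5}$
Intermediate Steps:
$K = - \frac{1}{1080}$ ($K = \frac{1}{\left(113 - 59\right) \left(-20\right)} = \frac{1}{54} \left(- \frac{1}{20}\right) = - \frac{1}{1080} \approx -0.00092593$)
$W{\left(n \right)} = n \left(1 + n\right)$
$F{\left(l,Z \right)} = 1083$ ($F{\left(l,Z \right)} = 3 - \frac{1}{- \frac{1}{1080}} = 3 - -1080 = 3 + 1080 = 1083$)
$\frac{1}{F{\left(W{\left(-4 \right)},-120 \right)} - 97767} = \frac{1}{1083 - 97767} = \frac{1}{-96684} = - \frac{1}{96684}$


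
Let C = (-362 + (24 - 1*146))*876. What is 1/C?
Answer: -1/423984 ≈ -2.3586e-6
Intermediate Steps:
C = -423984 (C = (-362 + (24 - 146))*876 = (-362 - 122)*876 = -484*876 = -423984)
1/C = 1/(-423984) = -1/423984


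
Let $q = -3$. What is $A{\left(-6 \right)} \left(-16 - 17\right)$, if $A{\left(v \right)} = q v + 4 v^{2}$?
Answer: $-5346$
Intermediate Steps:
$A{\left(v \right)} = - 3 v + 4 v^{2}$
$A{\left(-6 \right)} \left(-16 - 17\right) = - 6 \left(-3 + 4 \left(-6\right)\right) \left(-16 - 17\right) = - 6 \left(-3 - 24\right) \left(-33\right) = \left(-6\right) \left(-27\right) \left(-33\right) = 162 \left(-33\right) = -5346$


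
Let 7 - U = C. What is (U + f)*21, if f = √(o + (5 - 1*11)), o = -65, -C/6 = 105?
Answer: 13377 + 21*I*√71 ≈ 13377.0 + 176.95*I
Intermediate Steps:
C = -630 (C = -6*105 = -630)
U = 637 (U = 7 - 1*(-630) = 7 + 630 = 637)
f = I*√71 (f = √(-65 + (5 - 1*11)) = √(-65 + (5 - 11)) = √(-65 - 6) = √(-71) = I*√71 ≈ 8.4261*I)
(U + f)*21 = (637 + I*√71)*21 = 13377 + 21*I*√71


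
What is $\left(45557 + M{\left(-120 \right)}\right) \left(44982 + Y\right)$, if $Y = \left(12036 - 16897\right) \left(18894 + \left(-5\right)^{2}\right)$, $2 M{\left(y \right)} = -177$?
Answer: $- \frac{8358954229549}{2} \approx -4.1795 \cdot 10^{12}$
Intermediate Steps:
$M{\left(y \right)} = - \frac{177}{2}$ ($M{\left(y \right)} = \frac{1}{2} \left(-177\right) = - \frac{177}{2}$)
$Y = -91965259$ ($Y = - 4861 \left(18894 + 25\right) = \left(-4861\right) 18919 = -91965259$)
$\left(45557 + M{\left(-120 \right)}\right) \left(44982 + Y\right) = \left(45557 - \frac{177}{2}\right) \left(44982 - 91965259\right) = \frac{90937}{2} \left(-91920277\right) = - \frac{8358954229549}{2}$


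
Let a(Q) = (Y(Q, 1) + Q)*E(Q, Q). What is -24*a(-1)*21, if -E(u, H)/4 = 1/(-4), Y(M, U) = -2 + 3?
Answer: 0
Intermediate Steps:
Y(M, U) = 1
E(u, H) = 1 (E(u, H) = -4/(-4) = -4*(-¼) = 1)
a(Q) = 1 + Q (a(Q) = (1 + Q)*1 = 1 + Q)
-24*a(-1)*21 = -24*(1 - 1)*21 = -24*0*21 = 0*21 = 0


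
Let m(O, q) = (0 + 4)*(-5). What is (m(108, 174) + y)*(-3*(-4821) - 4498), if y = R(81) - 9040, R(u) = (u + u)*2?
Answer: -87054240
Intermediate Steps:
R(u) = 4*u (R(u) = (2*u)*2 = 4*u)
m(O, q) = -20 (m(O, q) = 4*(-5) = -20)
y = -8716 (y = 4*81 - 9040 = 324 - 9040 = -8716)
(m(108, 174) + y)*(-3*(-4821) - 4498) = (-20 - 8716)*(-3*(-4821) - 4498) = -8736*(14463 - 4498) = -8736*9965 = -87054240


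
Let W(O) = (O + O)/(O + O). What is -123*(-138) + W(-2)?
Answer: 16975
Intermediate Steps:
W(O) = 1 (W(O) = (2*O)/((2*O)) = (2*O)*(1/(2*O)) = 1)
-123*(-138) + W(-2) = -123*(-138) + 1 = 16974 + 1 = 16975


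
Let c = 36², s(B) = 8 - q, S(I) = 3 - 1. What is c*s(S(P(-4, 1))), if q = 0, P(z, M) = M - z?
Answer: 10368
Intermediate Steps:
S(I) = 2
s(B) = 8 (s(B) = 8 - 1*0 = 8 + 0 = 8)
c = 1296
c*s(S(P(-4, 1))) = 1296*8 = 10368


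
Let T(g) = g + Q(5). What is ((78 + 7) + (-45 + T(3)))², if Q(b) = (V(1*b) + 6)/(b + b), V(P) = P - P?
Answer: 47524/25 ≈ 1901.0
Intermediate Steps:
V(P) = 0
Q(b) = 3/b (Q(b) = (0 + 6)/(b + b) = 6/((2*b)) = 6*(1/(2*b)) = 3/b)
T(g) = ⅗ + g (T(g) = g + 3/5 = g + 3*(⅕) = g + ⅗ = ⅗ + g)
((78 + 7) + (-45 + T(3)))² = ((78 + 7) + (-45 + (⅗ + 3)))² = (85 + (-45 + 18/5))² = (85 - 207/5)² = (218/5)² = 47524/25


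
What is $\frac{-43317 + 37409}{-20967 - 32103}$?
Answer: $\frac{2954}{26535} \approx 0.11132$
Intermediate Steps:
$\frac{-43317 + 37409}{-20967 - 32103} = - \frac{5908}{-53070} = \left(-5908\right) \left(- \frac{1}{53070}\right) = \frac{2954}{26535}$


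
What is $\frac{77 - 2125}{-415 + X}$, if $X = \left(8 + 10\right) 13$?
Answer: $\frac{2048}{181} \approx 11.315$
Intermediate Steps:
$X = 234$ ($X = 18 \cdot 13 = 234$)
$\frac{77 - 2125}{-415 + X} = \frac{77 - 2125}{-415 + 234} = - \frac{2048}{-181} = \left(-2048\right) \left(- \frac{1}{181}\right) = \frac{2048}{181}$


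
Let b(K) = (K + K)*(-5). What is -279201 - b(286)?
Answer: -276341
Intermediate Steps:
b(K) = -10*K (b(K) = (2*K)*(-5) = -10*K)
-279201 - b(286) = -279201 - (-10)*286 = -279201 - 1*(-2860) = -279201 + 2860 = -276341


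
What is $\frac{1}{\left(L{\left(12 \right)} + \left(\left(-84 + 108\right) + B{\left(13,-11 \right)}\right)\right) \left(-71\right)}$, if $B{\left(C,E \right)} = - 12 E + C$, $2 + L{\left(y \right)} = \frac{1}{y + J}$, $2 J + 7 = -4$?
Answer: $- \frac{13}{154283} \approx -8.4261 \cdot 10^{-5}$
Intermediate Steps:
$J = - \frac{11}{2}$ ($J = - \frac{7}{2} + \frac{1}{2} \left(-4\right) = - \frac{7}{2} - 2 = - \frac{11}{2} \approx -5.5$)
$L{\left(y \right)} = -2 + \frac{1}{- \frac{11}{2} + y}$ ($L{\left(y \right)} = -2 + \frac{1}{y - \frac{11}{2}} = -2 + \frac{1}{- \frac{11}{2} + y}$)
$B{\left(C,E \right)} = C - 12 E$
$\frac{1}{\left(L{\left(12 \right)} + \left(\left(-84 + 108\right) + B{\left(13,-11 \right)}\right)\right) \left(-71\right)} = \frac{1}{\left(\frac{4 \left(6 - 12\right)}{-11 + 2 \cdot 12} + \left(\left(-84 + 108\right) + \left(13 - -132\right)\right)\right) \left(-71\right)} = \frac{1}{\left(\frac{4 \left(6 - 12\right)}{-11 + 24} + \left(24 + \left(13 + 132\right)\right)\right) \left(-71\right)} = \frac{1}{\left(4 \cdot \frac{1}{13} \left(-6\right) + \left(24 + 145\right)\right) \left(-71\right)} = \frac{1}{\left(4 \cdot \frac{1}{13} \left(-6\right) + 169\right) \left(-71\right)} = \frac{1}{\left(- \frac{24}{13} + 169\right) \left(-71\right)} = \frac{1}{\frac{2173}{13} \left(-71\right)} = \frac{1}{- \frac{154283}{13}} = - \frac{13}{154283}$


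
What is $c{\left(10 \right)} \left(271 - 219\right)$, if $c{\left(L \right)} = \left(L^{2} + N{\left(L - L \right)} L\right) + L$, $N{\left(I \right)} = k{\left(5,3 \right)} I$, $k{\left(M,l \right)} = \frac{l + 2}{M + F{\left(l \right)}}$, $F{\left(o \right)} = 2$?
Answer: $5720$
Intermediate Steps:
$k{\left(M,l \right)} = \frac{2 + l}{2 + M}$ ($k{\left(M,l \right)} = \frac{l + 2}{M + 2} = \frac{2 + l}{2 + M}$)
$N{\left(I \right)} = \frac{5 I}{7}$ ($N{\left(I \right)} = \frac{2 + 3}{2 + 5} I = \frac{1}{7} \cdot 5 I = \frac{5 I}{7}$)
$c{\left(L \right)} = L + L^{2}$ ($c{\left(L \right)} = \left(L^{2} + \frac{5 \left(L - L\right)}{7} L\right) + L = \left(L^{2} + \frac{5}{7} \cdot 0 L\right) + L = \left(L^{2} + 0 L\right) + L = \left(L^{2} + 0\right) + L = L^{2} + L = L + L^{2}$)
$c{\left(10 \right)} \left(271 - 219\right) = 10 \left(1 + 10\right) \left(271 - 219\right) = 10 \cdot 11 \cdot 52 = 110 \cdot 52 = 5720$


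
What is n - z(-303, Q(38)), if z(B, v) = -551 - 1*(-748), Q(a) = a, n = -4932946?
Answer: -4933143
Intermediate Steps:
z(B, v) = 197 (z(B, v) = -551 + 748 = 197)
n - z(-303, Q(38)) = -4932946 - 1*197 = -4932946 - 197 = -4933143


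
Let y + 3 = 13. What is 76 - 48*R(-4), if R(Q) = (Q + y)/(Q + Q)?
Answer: 112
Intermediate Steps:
y = 10 (y = -3 + 13 = 10)
R(Q) = (10 + Q)/(2*Q) (R(Q) = (Q + 10)/(Q + Q) = (10 + Q)/((2*Q)) = (10 + Q)*(1/(2*Q)) = (10 + Q)/(2*Q))
76 - 48*R(-4) = 76 - 24*(10 - 4)/(-4) = 76 - 24*(-1)*6/4 = 76 - 48*(-3/4) = 76 + 36 = 112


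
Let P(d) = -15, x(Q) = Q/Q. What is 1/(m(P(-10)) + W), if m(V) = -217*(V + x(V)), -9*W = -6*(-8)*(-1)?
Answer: 3/9130 ≈ 0.00032859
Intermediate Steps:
x(Q) = 1
W = 16/3 (W = -(-6*(-8))*(-1)/9 = -16*(-1)/3 = -⅑*(-48) = 16/3 ≈ 5.3333)
m(V) = -217 - 217*V (m(V) = -217*(V + 1) = -217*(1 + V) = -217 - 217*V)
1/(m(P(-10)) + W) = 1/((-217 - 217*(-15)) + 16/3) = 1/((-217 + 3255) + 16/3) = 1/(3038 + 16/3) = 1/(9130/3) = 3/9130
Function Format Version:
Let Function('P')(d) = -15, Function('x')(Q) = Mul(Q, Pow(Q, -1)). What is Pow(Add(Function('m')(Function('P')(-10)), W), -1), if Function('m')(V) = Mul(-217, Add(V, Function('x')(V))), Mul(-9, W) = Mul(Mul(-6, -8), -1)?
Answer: Rational(3, 9130) ≈ 0.00032859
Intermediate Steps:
Function('x')(Q) = 1
W = Rational(16, 3) (W = Mul(Rational(-1, 9), Mul(Mul(-6, -8), -1)) = Mul(Rational(-1, 9), Mul(48, -1)) = Mul(Rational(-1, 9), -48) = Rational(16, 3) ≈ 5.3333)
Function('m')(V) = Add(-217, Mul(-217, V)) (Function('m')(V) = Mul(-217, Add(V, 1)) = Mul(-217, Add(1, V)) = Add(-217, Mul(-217, V)))
Pow(Add(Function('m')(Function('P')(-10)), W), -1) = Pow(Add(Add(-217, Mul(-217, -15)), Rational(16, 3)), -1) = Pow(Add(Add(-217, 3255), Rational(16, 3)), -1) = Pow(Add(3038, Rational(16, 3)), -1) = Pow(Rational(9130, 3), -1) = Rational(3, 9130)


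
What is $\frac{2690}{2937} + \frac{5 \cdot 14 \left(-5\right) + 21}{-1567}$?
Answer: $\frac{5181503}{4602279} \approx 1.1259$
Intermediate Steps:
$\frac{2690}{2937} + \frac{5 \cdot 14 \left(-5\right) + 21}{-1567} = 2690 \cdot \frac{1}{2937} + \left(5 \left(-70\right) + 21\right) \left(- \frac{1}{1567}\right) = \frac{2690}{2937} + \left(-350 + 21\right) \left(- \frac{1}{1567}\right) = \frac{2690}{2937} - - \frac{329}{1567} = \frac{2690}{2937} + \frac{329}{1567} = \frac{5181503}{4602279}$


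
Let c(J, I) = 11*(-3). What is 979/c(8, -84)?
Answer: -89/3 ≈ -29.667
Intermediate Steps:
c(J, I) = -33
979/c(8, -84) = 979/(-33) = 979*(-1/33) = -89/3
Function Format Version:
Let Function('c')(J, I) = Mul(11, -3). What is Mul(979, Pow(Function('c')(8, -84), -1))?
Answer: Rational(-89, 3) ≈ -29.667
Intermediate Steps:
Function('c')(J, I) = -33
Mul(979, Pow(Function('c')(8, -84), -1)) = Mul(979, Pow(-33, -1)) = Mul(979, Rational(-1, 33)) = Rational(-89, 3)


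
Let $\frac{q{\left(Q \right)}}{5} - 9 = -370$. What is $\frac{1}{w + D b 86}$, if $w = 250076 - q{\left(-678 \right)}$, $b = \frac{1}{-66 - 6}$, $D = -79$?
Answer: $\frac{36}{9071113} \approx 3.9686 \cdot 10^{-6}$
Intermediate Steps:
$q{\left(Q \right)} = -1805$ ($q{\left(Q \right)} = 45 + 5 \left(-370\right) = 45 - 1850 = -1805$)
$b = - \frac{1}{72}$ ($b = \frac{1}{-72} = - \frac{1}{72} \approx -0.013889$)
$w = 251881$ ($w = 250076 - -1805 = 250076 + 1805 = 251881$)
$\frac{1}{w + D b 86} = \frac{1}{251881 + \left(-79\right) \left(- \frac{1}{72}\right) 86} = \frac{1}{251881 + \frac{79}{72} \cdot 86} = \frac{1}{251881 + \frac{3397}{36}} = \frac{1}{\frac{9071113}{36}} = \frac{36}{9071113}$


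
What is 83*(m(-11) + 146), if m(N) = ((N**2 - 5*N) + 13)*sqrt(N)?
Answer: 12118 + 15687*I*sqrt(11) ≈ 12118.0 + 52028.0*I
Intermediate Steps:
m(N) = sqrt(N)*(13 + N**2 - 5*N) (m(N) = (13 + N**2 - 5*N)*sqrt(N) = sqrt(N)*(13 + N**2 - 5*N))
83*(m(-11) + 146) = 83*(sqrt(-11)*(13 + (-11)**2 - 5*(-11)) + 146) = 83*((I*sqrt(11))*(13 + 121 + 55) + 146) = 83*((I*sqrt(11))*189 + 146) = 83*(189*I*sqrt(11) + 146) = 83*(146 + 189*I*sqrt(11)) = 12118 + 15687*I*sqrt(11)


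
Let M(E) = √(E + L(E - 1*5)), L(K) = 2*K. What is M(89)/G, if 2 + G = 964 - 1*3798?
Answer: -√257/2836 ≈ -0.0056528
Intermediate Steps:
M(E) = √(-10 + 3*E) (M(E) = √(E + 2*(E - 1*5)) = √(E + 2*(E - 5)) = √(E + 2*(-5 + E)) = √(E + (-10 + 2*E)) = √(-10 + 3*E))
G = -2836 (G = -2 + (964 - 1*3798) = -2 + (964 - 3798) = -2 - 2834 = -2836)
M(89)/G = √(-10 + 3*89)/(-2836) = √(-10 + 267)*(-1/2836) = √257*(-1/2836) = -√257/2836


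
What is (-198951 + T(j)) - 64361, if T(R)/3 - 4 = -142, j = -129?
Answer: -263726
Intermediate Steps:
T(R) = -414 (T(R) = 12 + 3*(-142) = 12 - 426 = -414)
(-198951 + T(j)) - 64361 = (-198951 - 414) - 64361 = -199365 - 64361 = -263726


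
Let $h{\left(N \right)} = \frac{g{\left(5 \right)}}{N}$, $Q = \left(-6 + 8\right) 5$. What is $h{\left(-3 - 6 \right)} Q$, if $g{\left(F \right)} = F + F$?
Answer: $- \frac{100}{9} \approx -11.111$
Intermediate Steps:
$Q = 10$ ($Q = 2 \cdot 5 = 10$)
$g{\left(F \right)} = 2 F$
$h{\left(N \right)} = \frac{10}{N}$ ($h{\left(N \right)} = \frac{2 \cdot 5}{N} = \frac{10}{N}$)
$h{\left(-3 - 6 \right)} Q = \frac{10}{-3 - 6} \cdot 10 = \frac{10}{-9} \cdot 10 = 10 \left(- \frac{1}{9}\right) 10 = \left(- \frac{10}{9}\right) 10 = - \frac{100}{9}$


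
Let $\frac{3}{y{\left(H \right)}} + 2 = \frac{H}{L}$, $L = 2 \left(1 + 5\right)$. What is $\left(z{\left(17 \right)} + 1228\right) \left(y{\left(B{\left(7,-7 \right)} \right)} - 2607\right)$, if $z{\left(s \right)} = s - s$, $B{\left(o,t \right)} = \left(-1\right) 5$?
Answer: $- \frac{92884692}{29} \approx -3.2029 \cdot 10^{6}$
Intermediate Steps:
$L = 12$ ($L = 2 \cdot 6 = 12$)
$B{\left(o,t \right)} = -5$
$z{\left(s \right)} = 0$
$y{\left(H \right)} = \frac{3}{-2 + \frac{H}{12}}$
$\left(z{\left(17 \right)} + 1228\right) \left(y{\left(B{\left(7,-7 \right)} \right)} - 2607\right) = \left(0 + 1228\right) \left(\frac{36}{-24 - 5} - 2607\right) = 1228 \left(\frac{36}{-29} - 2607\right) = 1228 \left(36 \left(- \frac{1}{29}\right) - 2607\right) = 1228 \left(- \frac{36}{29} - 2607\right) = 1228 \left(- \frac{75639}{29}\right) = - \frac{92884692}{29}$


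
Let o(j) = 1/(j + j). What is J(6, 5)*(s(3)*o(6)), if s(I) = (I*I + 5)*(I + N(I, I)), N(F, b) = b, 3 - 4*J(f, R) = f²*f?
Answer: -1491/4 ≈ -372.75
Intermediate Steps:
J(f, R) = ¾ - f³/4 (J(f, R) = ¾ - f²*f/4 = ¾ - f³/4)
o(j) = 1/(2*j)
s(I) = 2*I*(5 + I²) (s(I) = (I*I + 5)*(I + I) = (I² + 5)*(2*I) = (5 + I²)*(2*I) = 2*I*(5 + I²))
J(6, 5)*(s(3)*o(6)) = (¾ - ¼*6³)*((2*3*(5 + 3²))*((½)/6)) = (¾ - ¼*216)*((2*3*(5 + 9))*((½)*(⅙))) = (¾ - 54)*((2*3*14)*(1/12)) = -4473/12 = -213/4*7 = -1491/4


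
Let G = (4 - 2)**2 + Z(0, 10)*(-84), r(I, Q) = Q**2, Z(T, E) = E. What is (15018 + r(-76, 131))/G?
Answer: -32179/836 ≈ -38.492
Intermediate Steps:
G = -836 (G = (4 - 2)**2 + 10*(-84) = 2**2 - 840 = 4 - 840 = -836)
(15018 + r(-76, 131))/G = (15018 + 131**2)/(-836) = (15018 + 17161)*(-1/836) = 32179*(-1/836) = -32179/836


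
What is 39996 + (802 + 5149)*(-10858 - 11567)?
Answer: -133411179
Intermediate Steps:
39996 + (802 + 5149)*(-10858 - 11567) = 39996 + 5951*(-22425) = 39996 - 133451175 = -133411179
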